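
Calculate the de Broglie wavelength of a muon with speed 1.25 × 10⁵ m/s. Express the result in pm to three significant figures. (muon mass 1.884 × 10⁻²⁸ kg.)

λ = 28.1 pm

p = mv = 1.884 × 10⁻²⁸ × 1.25 × 10⁵ = 2.355 × 10⁻²³ kg·m/s.
λ = h/p = 6.626 × 10⁻³⁴ / 2.355 × 10⁻²³ = 2.81 × 10⁻¹¹ m = 28.1 pm.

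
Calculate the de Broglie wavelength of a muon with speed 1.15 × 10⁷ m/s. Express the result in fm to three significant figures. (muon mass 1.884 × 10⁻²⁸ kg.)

λ = 306 fm

p = mv = 1.884 × 10⁻²⁸ × 1.15 × 10⁷ = 2.167 × 10⁻²¹ kg·m/s.
λ = h/p = 6.626 × 10⁻³⁴ / 2.167 × 10⁻²¹ = 3.06 × 10⁻¹³ m = 306 fm.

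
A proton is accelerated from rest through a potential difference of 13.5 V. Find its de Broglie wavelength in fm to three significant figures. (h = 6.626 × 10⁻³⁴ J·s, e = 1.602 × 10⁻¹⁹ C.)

λ = 7790 fm

KE = eV = 1.602 × 10⁻¹⁹ × 13.50 = 2.163 × 10⁻¹⁸ J.
p = √(2mKE) = √(2 × 1.673 × 10⁻²⁷ × 2.163 × 10⁻¹⁸) = 8.507 × 10⁻²³ kg·m/s.
λ = h/p = 6.626 × 10⁻³⁴ / 8.507 × 10⁻²³ = 7.79 × 10⁻¹² m = 7790 fm.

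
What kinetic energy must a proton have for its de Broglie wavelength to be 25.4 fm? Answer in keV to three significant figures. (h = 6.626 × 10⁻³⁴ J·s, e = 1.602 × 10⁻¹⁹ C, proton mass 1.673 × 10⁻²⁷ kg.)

KE = 1270 keV

p = h/λ = 6.626 × 10⁻³⁴ / 2.540 × 10⁻¹⁴ = 2.609 × 10⁻²⁰ kg·m/s.
KE = p²/(2m) = (2.609 × 10⁻²⁰)² / (2 × 1.673 × 10⁻²⁷) = 2.034 × 10⁻¹³ J = 1270 keV.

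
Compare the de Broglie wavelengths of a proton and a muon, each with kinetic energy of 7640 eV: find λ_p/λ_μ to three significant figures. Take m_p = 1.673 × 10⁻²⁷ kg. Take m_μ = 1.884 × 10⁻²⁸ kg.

λ_p/λ_μ = 0.336

At fixed KE, p = √(2mKE) so λ = h/p ∝ 1/√m.
λ_p/λ_μ = √(m_μ/m_p) = √(1.884 × 10⁻²⁸/1.673 × 10⁻²⁷) = √(0.1126) = 0.336.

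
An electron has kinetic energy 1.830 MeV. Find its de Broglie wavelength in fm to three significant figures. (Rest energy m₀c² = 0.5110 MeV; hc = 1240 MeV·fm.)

Total energy E = KE + m₀c² = 1.830 + 0.5110 = 2.3410 MeV.
(pc)² = E² − (m₀c²)² = (2.3410)² − (0.5110)² = 5.219 MeV², so pc = 2.285 MeV.
λ = hc/(pc) = 1240 MeV·fm / 2.285 MeV = 543 fm.

λ = 543 fm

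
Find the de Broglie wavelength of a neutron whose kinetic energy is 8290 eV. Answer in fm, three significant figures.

λ = 314 fm

KE = 8290 eV = 1.328 × 10⁻¹⁵ J.
p = √(2mKE) = √(2 × 1.675 × 10⁻²⁷ × 1.328 × 10⁻¹⁵) = 2.109 × 10⁻²¹ kg·m/s.
λ = h/p = 6.626 × 10⁻³⁴ / 2.109 × 10⁻²¹ = 3.14 × 10⁻¹³ m = 314 fm.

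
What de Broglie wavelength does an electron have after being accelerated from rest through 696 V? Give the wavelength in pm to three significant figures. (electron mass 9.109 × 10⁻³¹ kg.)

λ = 46.5 pm

KE = eV = 1.602 × 10⁻¹⁹ × 696.0 = 1.115 × 10⁻¹⁶ J.
p = √(2mKE) = √(2 × 9.109 × 10⁻³¹ × 1.115 × 10⁻¹⁶) = 1.425 × 10⁻²³ kg·m/s.
λ = h/p = 6.626 × 10⁻³⁴ / 1.425 × 10⁻²³ = 4.65 × 10⁻¹¹ m = 46.5 pm.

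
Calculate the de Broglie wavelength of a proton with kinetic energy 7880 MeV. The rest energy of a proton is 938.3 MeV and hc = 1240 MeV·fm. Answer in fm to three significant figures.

λ = 0.141 fm

Total energy E = KE + m₀c² = 7880 + 938.3 = 8818.3 MeV.
(pc)² = E² − (m₀c²)² = (8818.3)² − (938.3)² = 7.688 × 10⁷ MeV², so pc = 8768 MeV.
λ = hc/(pc) = 1240 MeV·fm / 8768 MeV = 0.141 fm.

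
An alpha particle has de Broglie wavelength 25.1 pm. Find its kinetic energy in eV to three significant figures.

KE = 0.327 eV

p = h/λ = 6.626 × 10⁻³⁴ / 2.510 × 10⁻¹¹ = 2.640 × 10⁻²³ kg·m/s.
KE = p²/(2m) = (2.640 × 10⁻²³)² / (2 × 6.645 × 10⁻²⁷) = 5.244 × 10⁻²⁰ J = 0.327 eV.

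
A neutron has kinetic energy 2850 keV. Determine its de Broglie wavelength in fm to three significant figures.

KE = 2850 keV = 4.566 × 10⁻¹³ J.
p = √(2mKE) = √(2 × 1.675 × 10⁻²⁷ × 4.566 × 10⁻¹³) = 3.911 × 10⁻²⁰ kg·m/s.
λ = h/p = 6.626 × 10⁻³⁴ / 3.911 × 10⁻²⁰ = 1.69 × 10⁻¹⁴ m = 16.9 fm.

λ = 16.9 fm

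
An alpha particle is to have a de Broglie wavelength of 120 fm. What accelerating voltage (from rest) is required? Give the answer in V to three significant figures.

p = h/λ = 6.626 × 10⁻³⁴ / 1.200 × 10⁻¹³ = 5.522 × 10⁻²¹ kg·m/s.
KE = p²/(2m) = 2.294 × 10⁻¹⁵ J.
V = KE/2e = 2.294 × 10⁻¹⁵ / (2 × 1.602 × 10⁻¹⁹) = 7160 V.

V = 7160 V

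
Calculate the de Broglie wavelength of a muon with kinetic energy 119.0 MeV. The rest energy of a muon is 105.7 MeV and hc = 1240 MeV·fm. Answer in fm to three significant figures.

Total energy E = KE + m₀c² = 119.0 + 105.7 = 224.7 MeV.
(pc)² = E² − (m₀c²)² = (224.7)² − (105.7)² = 3.932 × 10⁴ MeV², so pc = 198.3 MeV.
λ = hc/(pc) = 1240 MeV·fm / 198.3 MeV = 6.25 fm.

λ = 6.25 fm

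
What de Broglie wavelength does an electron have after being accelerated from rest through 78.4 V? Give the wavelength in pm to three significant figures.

KE = eV = 1.602 × 10⁻¹⁹ × 78.40 = 1.256 × 10⁻¹⁷ J.
p = √(2mKE) = √(2 × 9.109 × 10⁻³¹ × 1.256 × 10⁻¹⁷) = 4.783 × 10⁻²⁴ kg·m/s.
λ = h/p = 6.626 × 10⁻³⁴ / 4.783 × 10⁻²⁴ = 1.39 × 10⁻¹⁰ m = 139 pm.

λ = 139 pm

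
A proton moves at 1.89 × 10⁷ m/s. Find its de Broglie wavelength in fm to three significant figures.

p = mv = 1.673 × 10⁻²⁷ × 1.89 × 10⁷ = 3.162 × 10⁻²⁰ kg·m/s.
λ = h/p = 6.626 × 10⁻³⁴ / 3.162 × 10⁻²⁰ = 2.10 × 10⁻¹⁴ m = 21.0 fm.

λ = 21.0 fm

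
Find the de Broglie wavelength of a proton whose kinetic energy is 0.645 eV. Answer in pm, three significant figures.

KE = 0.645 eV = 1.033 × 10⁻¹⁹ J.
p = √(2mKE) = √(2 × 1.673 × 10⁻²⁷ × 1.033 × 10⁻¹⁹) = 1.859 × 10⁻²³ kg·m/s.
λ = h/p = 6.626 × 10⁻³⁴ / 1.859 × 10⁻²³ = 3.56 × 10⁻¹¹ m = 35.6 pm.

λ = 35.6 pm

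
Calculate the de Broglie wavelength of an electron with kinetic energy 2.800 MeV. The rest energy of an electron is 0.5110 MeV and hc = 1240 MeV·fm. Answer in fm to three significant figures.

λ = 379 fm

Total energy E = KE + m₀c² = 2.800 + 0.5110 = 3.3110 MeV.
(pc)² = E² − (m₀c²)² = (3.3110)² − (0.5110)² = 10.70 MeV², so pc = 3.271 MeV.
λ = hc/(pc) = 1240 MeV·fm / 3.271 MeV = 379 fm.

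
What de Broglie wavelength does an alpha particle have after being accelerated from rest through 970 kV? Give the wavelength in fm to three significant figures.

KE = 2eV = 2 × 1.602 × 10⁻¹⁹ × 9.700 × 10⁵ = 3.108 × 10⁻¹³ J.
p = √(2mKE) = √(2 × 6.645 × 10⁻²⁷ × 3.108 × 10⁻¹³) = 6.427 × 10⁻²⁰ kg·m/s.
λ = h/p = 6.626 × 10⁻³⁴ / 6.427 × 10⁻²⁰ = 1.03 × 10⁻¹⁴ m = 10.3 fm.

λ = 10.3 fm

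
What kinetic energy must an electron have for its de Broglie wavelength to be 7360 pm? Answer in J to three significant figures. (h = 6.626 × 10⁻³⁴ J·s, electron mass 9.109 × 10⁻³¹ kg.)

p = h/λ = 6.626 × 10⁻³⁴ / 7.360 × 10⁻⁹ = 9.003 × 10⁻²⁶ kg·m/s.
KE = p²/(2m) = (9.003 × 10⁻²⁶)² / (2 × 9.109 × 10⁻³¹) = 4.449 × 10⁻²¹ J = 4.45 × 10⁻²¹ J.

KE = 4.45 × 10⁻²¹ J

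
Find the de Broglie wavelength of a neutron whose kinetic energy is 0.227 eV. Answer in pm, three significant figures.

λ = 60.0 pm

KE = 0.227 eV = 3.637 × 10⁻²⁰ J.
p = √(2mKE) = √(2 × 1.675 × 10⁻²⁷ × 3.637 × 10⁻²⁰) = 1.104 × 10⁻²³ kg·m/s.
λ = h/p = 6.626 × 10⁻³⁴ / 1.104 × 10⁻²³ = 6.00 × 10⁻¹¹ m = 60.0 pm.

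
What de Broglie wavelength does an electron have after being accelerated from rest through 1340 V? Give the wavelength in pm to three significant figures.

KE = eV = 1.602 × 10⁻¹⁹ × 1340 = 2.147 × 10⁻¹⁶ J.
p = √(2mKE) = √(2 × 9.109 × 10⁻³¹ × 2.147 × 10⁻¹⁶) = 1.978 × 10⁻²³ kg·m/s.
λ = h/p = 6.626 × 10⁻³⁴ / 1.978 × 10⁻²³ = 3.35 × 10⁻¹¹ m = 33.5 pm.

λ = 33.5 pm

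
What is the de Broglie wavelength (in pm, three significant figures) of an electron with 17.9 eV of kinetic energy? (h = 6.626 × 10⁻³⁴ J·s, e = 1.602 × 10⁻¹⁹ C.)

λ = 290 pm

KE = 17.9 eV = 2.868 × 10⁻¹⁸ J.
p = √(2mKE) = √(2 × 9.109 × 10⁻³¹ × 2.868 × 10⁻¹⁸) = 2.286 × 10⁻²⁴ kg·m/s.
λ = h/p = 6.626 × 10⁻³⁴ / 2.286 × 10⁻²⁴ = 2.90 × 10⁻¹⁰ m = 290 pm.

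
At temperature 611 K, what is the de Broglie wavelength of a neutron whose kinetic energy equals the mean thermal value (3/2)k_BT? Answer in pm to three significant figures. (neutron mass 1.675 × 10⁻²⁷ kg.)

KE = (3/2)k_BT = 1.5 × 1.381 × 10⁻²³ × 611 = 1.266 × 10⁻²⁰ J.
p = √(2mKE) = √(2 × 1.675 × 10⁻²⁷ × 1.266 × 10⁻²⁰) = 6.512 × 10⁻²⁴ kg·m/s.
λ = h/p = 1.02 × 10⁻¹⁰ m = 102 pm.

λ = 102 pm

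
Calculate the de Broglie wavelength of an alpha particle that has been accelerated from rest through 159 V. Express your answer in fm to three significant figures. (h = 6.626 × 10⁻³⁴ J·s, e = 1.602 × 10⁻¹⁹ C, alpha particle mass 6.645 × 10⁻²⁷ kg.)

λ = 805 fm

KE = 2eV = 2 × 1.602 × 10⁻¹⁹ × 159.0 = 5.094 × 10⁻¹⁷ J.
p = √(2mKE) = √(2 × 6.645 × 10⁻²⁷ × 5.094 × 10⁻¹⁷) = 8.228 × 10⁻²² kg·m/s.
λ = h/p = 6.626 × 10⁻³⁴ / 8.228 × 10⁻²² = 8.05 × 10⁻¹³ m = 805 fm.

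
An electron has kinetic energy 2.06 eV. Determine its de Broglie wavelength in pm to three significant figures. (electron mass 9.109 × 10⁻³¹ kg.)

KE = 2.06 eV = 3.300 × 10⁻¹⁹ J.
p = √(2mKE) = √(2 × 9.109 × 10⁻³¹ × 3.300 × 10⁻¹⁹) = 7.754 × 10⁻²⁵ kg·m/s.
λ = h/p = 6.626 × 10⁻³⁴ / 7.754 × 10⁻²⁵ = 8.55 × 10⁻¹⁰ m = 855 pm.

λ = 855 pm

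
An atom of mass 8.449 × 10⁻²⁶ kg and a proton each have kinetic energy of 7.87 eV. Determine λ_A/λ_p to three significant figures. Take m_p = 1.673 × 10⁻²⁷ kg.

λ_A/λ_p = 0.141

At fixed KE, p = √(2mKE) so λ = h/p ∝ 1/√m.
λ_A/λ_p = √(m_p/m_A) = √(1.673 × 10⁻²⁷/8.449 × 10⁻²⁶) = √(0.01980) = 0.141.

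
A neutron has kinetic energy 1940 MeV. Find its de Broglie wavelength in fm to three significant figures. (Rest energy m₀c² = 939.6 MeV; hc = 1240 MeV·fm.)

λ = 0.456 fm

Total energy E = KE + m₀c² = 1940 + 939.6 = 2879.6 MeV.
(pc)² = E² − (m₀c²)² = (2879.6)² − (939.6)² = 7.409 × 10⁶ MeV², so pc = 2722 MeV.
λ = hc/(pc) = 1240 MeV·fm / 2722 MeV = 0.456 fm.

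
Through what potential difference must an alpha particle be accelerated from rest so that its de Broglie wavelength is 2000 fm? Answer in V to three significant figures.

V = 25.8 V

p = h/λ = 6.626 × 10⁻³⁴ / 2.000 × 10⁻¹² = 3.313 × 10⁻²² kg·m/s.
KE = p²/(2m) = 8.259 × 10⁻¹⁸ J.
V = KE/2e = 8.259 × 10⁻¹⁸ / (2 × 1.602 × 10⁻¹⁹) = 25.8 V.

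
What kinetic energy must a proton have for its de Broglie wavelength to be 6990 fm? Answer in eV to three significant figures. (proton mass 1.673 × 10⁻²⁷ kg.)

p = h/λ = 6.626 × 10⁻³⁴ / 6.990 × 10⁻¹² = 9.479 × 10⁻²³ kg·m/s.
KE = p²/(2m) = (9.479 × 10⁻²³)² / (2 × 1.673 × 10⁻²⁷) = 2.685 × 10⁻¹⁸ J = 16.8 eV.

KE = 16.8 eV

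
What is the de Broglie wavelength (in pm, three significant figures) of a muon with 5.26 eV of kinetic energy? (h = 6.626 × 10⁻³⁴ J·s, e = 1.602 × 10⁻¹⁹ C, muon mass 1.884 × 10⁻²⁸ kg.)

KE = 5.26 eV = 8.427 × 10⁻¹⁹ J.
p = √(2mKE) = √(2 × 1.884 × 10⁻²⁸ × 8.427 × 10⁻¹⁹) = 1.782 × 10⁻²³ kg·m/s.
λ = h/p = 6.626 × 10⁻³⁴ / 1.782 × 10⁻²³ = 3.72 × 10⁻¹¹ m = 37.2 pm.

λ = 37.2 pm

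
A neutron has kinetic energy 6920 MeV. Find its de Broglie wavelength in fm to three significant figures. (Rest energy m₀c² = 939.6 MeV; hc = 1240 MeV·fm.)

Total energy E = KE + m₀c² = 6920 + 939.6 = 7859.6 MeV.
(pc)² = E² − (m₀c²)² = (7859.6)² − (939.6)² = 6.089 × 10⁷ MeV², so pc = 7803 MeV.
λ = hc/(pc) = 1240 MeV·fm / 7803 MeV = 0.159 fm.

λ = 0.159 fm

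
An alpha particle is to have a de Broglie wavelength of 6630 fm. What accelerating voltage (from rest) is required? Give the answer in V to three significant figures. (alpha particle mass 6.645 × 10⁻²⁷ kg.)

V = 2.35 V

p = h/λ = 6.626 × 10⁻³⁴ / 6.630 × 10⁻¹² = 9.994 × 10⁻²³ kg·m/s.
KE = p²/(2m) = 7.515 × 10⁻¹⁹ J.
V = KE/2e = 7.515 × 10⁻¹⁹ / (2 × 1.602 × 10⁻¹⁹) = 2.35 V.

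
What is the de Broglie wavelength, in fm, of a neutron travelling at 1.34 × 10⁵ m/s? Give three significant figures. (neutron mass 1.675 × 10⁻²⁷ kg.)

λ = 2950 fm

p = mv = 1.675 × 10⁻²⁷ × 1.34 × 10⁵ = 2.245 × 10⁻²² kg·m/s.
λ = h/p = 6.626 × 10⁻³⁴ / 2.245 × 10⁻²² = 2.95 × 10⁻¹² m = 2950 fm.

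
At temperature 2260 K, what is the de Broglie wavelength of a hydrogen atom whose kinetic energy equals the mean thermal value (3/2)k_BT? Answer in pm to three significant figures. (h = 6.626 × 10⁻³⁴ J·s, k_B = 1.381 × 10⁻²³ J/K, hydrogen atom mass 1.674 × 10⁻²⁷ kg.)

λ = 52.9 pm

KE = (3/2)k_BT = 1.5 × 1.381 × 10⁻²³ × 2260 = 4.682 × 10⁻²⁰ J.
p = √(2mKE) = √(2 × 1.674 × 10⁻²⁷ × 4.682 × 10⁻²⁰) = 1.252 × 10⁻²³ kg·m/s.
λ = h/p = 5.29 × 10⁻¹¹ m = 52.9 pm.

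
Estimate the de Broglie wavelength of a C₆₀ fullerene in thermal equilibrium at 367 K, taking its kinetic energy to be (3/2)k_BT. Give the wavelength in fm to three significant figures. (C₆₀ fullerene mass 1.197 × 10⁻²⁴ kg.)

λ = 4910 fm

KE = (3/2)k_BT = 1.5 × 1.381 × 10⁻²³ × 367 = 7.602 × 10⁻²¹ J.
p = √(2mKE) = √(2 × 1.197 × 10⁻²⁴ × 7.602 × 10⁻²¹) = 1.349 × 10⁻²² kg·m/s.
λ = h/p = 4.91 × 10⁻¹² m = 4910 fm.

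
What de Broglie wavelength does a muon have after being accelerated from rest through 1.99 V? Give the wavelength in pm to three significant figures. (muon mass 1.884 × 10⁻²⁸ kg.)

KE = eV = 1.602 × 10⁻¹⁹ × 1.990 = 3.188 × 10⁻¹⁹ J.
p = √(2mKE) = √(2 × 1.884 × 10⁻²⁸ × 3.188 × 10⁻¹⁹) = 1.096 × 10⁻²³ kg·m/s.
λ = h/p = 6.626 × 10⁻³⁴ / 1.096 × 10⁻²³ = 6.05 × 10⁻¹¹ m = 60.5 pm.

λ = 60.5 pm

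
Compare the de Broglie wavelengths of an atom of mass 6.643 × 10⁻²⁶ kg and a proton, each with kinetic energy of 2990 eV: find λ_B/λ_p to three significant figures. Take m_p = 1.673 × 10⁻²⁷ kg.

λ_B/λ_p = 0.159

At fixed KE, p = √(2mKE) so λ = h/p ∝ 1/√m.
λ_B/λ_p = √(m_p/m_B) = √(1.673 × 10⁻²⁷/6.643 × 10⁻²⁶) = √(0.02518) = 0.159.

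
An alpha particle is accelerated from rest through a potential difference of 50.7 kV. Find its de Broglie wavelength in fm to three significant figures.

KE = 2eV = 2 × 1.602 × 10⁻¹⁹ × 5.070 × 10⁴ = 1.624 × 10⁻¹⁴ J.
p = √(2mKE) = √(2 × 6.645 × 10⁻²⁷ × 1.624 × 10⁻¹⁴) = 1.469 × 10⁻²⁰ kg·m/s.
λ = h/p = 6.626 × 10⁻³⁴ / 1.469 × 10⁻²⁰ = 4.51 × 10⁻¹⁴ m = 45.1 fm.

λ = 45.1 fm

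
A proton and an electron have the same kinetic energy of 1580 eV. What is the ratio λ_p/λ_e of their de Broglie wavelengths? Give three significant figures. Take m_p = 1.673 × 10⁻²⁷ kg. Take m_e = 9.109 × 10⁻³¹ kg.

λ_p/λ_e = 0.0233

At fixed KE, p = √(2mKE) so λ = h/p ∝ 1/√m.
λ_p/λ_e = √(m_e/m_p) = √(9.109 × 10⁻³¹/1.673 × 10⁻²⁷) = √(5.445 × 10⁻⁴) = 0.0233.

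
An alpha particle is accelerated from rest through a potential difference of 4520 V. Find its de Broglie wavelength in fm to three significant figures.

λ = 151 fm

KE = 2eV = 2 × 1.602 × 10⁻¹⁹ × 4520 = 1.448 × 10⁻¹⁵ J.
p = √(2mKE) = √(2 × 6.645 × 10⁻²⁷ × 1.448 × 10⁻¹⁵) = 4.387 × 10⁻²¹ kg·m/s.
λ = h/p = 6.626 × 10⁻³⁴ / 4.387 × 10⁻²¹ = 1.51 × 10⁻¹³ m = 151 fm.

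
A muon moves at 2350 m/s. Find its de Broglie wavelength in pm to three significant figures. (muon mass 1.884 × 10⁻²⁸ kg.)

p = mv = 1.884 × 10⁻²⁸ × 2350 = 4.427 × 10⁻²⁵ kg·m/s.
λ = h/p = 6.626 × 10⁻³⁴ / 4.427 × 10⁻²⁵ = 1.50 × 10⁻⁹ m = 1500 pm.

λ = 1500 pm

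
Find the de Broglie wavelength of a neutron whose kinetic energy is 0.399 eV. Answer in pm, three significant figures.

KE = 0.399 eV = 6.392 × 10⁻²⁰ J.
p = √(2mKE) = √(2 × 1.675 × 10⁻²⁷ × 6.392 × 10⁻²⁰) = 1.463 × 10⁻²³ kg·m/s.
λ = h/p = 6.626 × 10⁻³⁴ / 1.463 × 10⁻²³ = 4.53 × 10⁻¹¹ m = 45.3 pm.

λ = 45.3 pm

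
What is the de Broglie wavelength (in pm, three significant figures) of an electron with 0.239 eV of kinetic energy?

λ = 2510 pm

KE = 0.239 eV = 3.829 × 10⁻²⁰ J.
p = √(2mKE) = √(2 × 9.109 × 10⁻³¹ × 3.829 × 10⁻²⁰) = 2.641 × 10⁻²⁵ kg·m/s.
λ = h/p = 6.626 × 10⁻³⁴ / 2.641 × 10⁻²⁵ = 2.51 × 10⁻⁹ m = 2510 pm.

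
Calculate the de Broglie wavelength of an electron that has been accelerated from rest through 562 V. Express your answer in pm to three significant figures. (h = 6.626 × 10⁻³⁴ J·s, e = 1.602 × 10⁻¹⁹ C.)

λ = 51.7 pm

KE = eV = 1.602 × 10⁻¹⁹ × 562.0 = 9.003 × 10⁻¹⁷ J.
p = √(2mKE) = √(2 × 9.109 × 10⁻³¹ × 9.003 × 10⁻¹⁷) = 1.281 × 10⁻²³ kg·m/s.
λ = h/p = 6.626 × 10⁻³⁴ / 1.281 × 10⁻²³ = 5.17 × 10⁻¹¹ m = 51.7 pm.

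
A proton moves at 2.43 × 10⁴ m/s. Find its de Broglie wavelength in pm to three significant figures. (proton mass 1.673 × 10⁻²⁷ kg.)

p = mv = 1.673 × 10⁻²⁷ × 2.43 × 10⁴ = 4.065 × 10⁻²³ kg·m/s.
λ = h/p = 6.626 × 10⁻³⁴ / 4.065 × 10⁻²³ = 1.63 × 10⁻¹¹ m = 16.3 pm.

λ = 16.3 pm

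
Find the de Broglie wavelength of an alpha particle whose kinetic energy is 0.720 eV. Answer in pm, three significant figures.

λ = 16.9 pm

KE = 0.720 eV = 1.153 × 10⁻¹⁹ J.
p = √(2mKE) = √(2 × 6.645 × 10⁻²⁷ × 1.153 × 10⁻¹⁹) = 3.915 × 10⁻²³ kg·m/s.
λ = h/p = 6.626 × 10⁻³⁴ / 3.915 × 10⁻²³ = 1.69 × 10⁻¹¹ m = 16.9 pm.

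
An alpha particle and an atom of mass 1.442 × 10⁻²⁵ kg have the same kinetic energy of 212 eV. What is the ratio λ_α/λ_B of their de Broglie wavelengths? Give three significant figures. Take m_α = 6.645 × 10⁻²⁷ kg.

λ_α/λ_B = 4.66

At fixed KE, p = √(2mKE) so λ = h/p ∝ 1/√m.
λ_α/λ_B = √(m_B/m_α) = √(1.442 × 10⁻²⁵/6.645 × 10⁻²⁷) = √(21.70) = 4.66.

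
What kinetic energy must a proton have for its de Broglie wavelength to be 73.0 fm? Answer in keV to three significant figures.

KE = 154 keV

p = h/λ = 6.626 × 10⁻³⁴ / 7.300 × 10⁻¹⁴ = 9.077 × 10⁻²¹ kg·m/s.
KE = p²/(2m) = (9.077 × 10⁻²¹)² / (2 × 1.673 × 10⁻²⁷) = 2.462 × 10⁻¹⁴ J = 154 keV.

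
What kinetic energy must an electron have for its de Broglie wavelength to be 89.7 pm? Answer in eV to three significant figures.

KE = 187 eV

p = h/λ = 6.626 × 10⁻³⁴ / 8.970 × 10⁻¹¹ = 7.387 × 10⁻²⁴ kg·m/s.
KE = p²/(2m) = (7.387 × 10⁻²⁴)² / (2 × 9.109 × 10⁻³¹) = 2.995 × 10⁻¹⁷ J = 187 eV.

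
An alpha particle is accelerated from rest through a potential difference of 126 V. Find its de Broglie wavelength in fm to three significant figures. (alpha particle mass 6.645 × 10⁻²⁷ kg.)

λ = 905 fm

KE = 2eV = 2 × 1.602 × 10⁻¹⁹ × 126.0 = 4.037 × 10⁻¹⁷ J.
p = √(2mKE) = √(2 × 6.645 × 10⁻²⁷ × 4.037 × 10⁻¹⁷) = 7.325 × 10⁻²² kg·m/s.
λ = h/p = 6.626 × 10⁻³⁴ / 7.325 × 10⁻²² = 9.05 × 10⁻¹³ m = 905 fm.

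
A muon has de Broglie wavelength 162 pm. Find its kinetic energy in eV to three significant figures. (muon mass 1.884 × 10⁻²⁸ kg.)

p = h/λ = 6.626 × 10⁻³⁴ / 1.620 × 10⁻¹⁰ = 4.090 × 10⁻²⁴ kg·m/s.
KE = p²/(2m) = (4.090 × 10⁻²⁴)² / (2 × 1.884 × 10⁻²⁸) = 4.440 × 10⁻²⁰ J = 0.277 eV.

KE = 0.277 eV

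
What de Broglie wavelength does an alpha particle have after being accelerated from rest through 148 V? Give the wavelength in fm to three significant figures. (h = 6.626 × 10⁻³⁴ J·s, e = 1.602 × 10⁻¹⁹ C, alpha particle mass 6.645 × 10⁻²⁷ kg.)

λ = 835 fm

KE = 2eV = 2 × 1.602 × 10⁻¹⁹ × 148.0 = 4.742 × 10⁻¹⁷ J.
p = √(2mKE) = √(2 × 6.645 × 10⁻²⁷ × 4.742 × 10⁻¹⁷) = 7.939 × 10⁻²² kg·m/s.
λ = h/p = 6.626 × 10⁻³⁴ / 7.939 × 10⁻²² = 8.35 × 10⁻¹³ m = 835 fm.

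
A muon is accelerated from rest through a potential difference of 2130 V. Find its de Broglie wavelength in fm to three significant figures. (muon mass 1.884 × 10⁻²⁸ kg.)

λ = 1850 fm

KE = eV = 1.602 × 10⁻¹⁹ × 2130 = 3.412 × 10⁻¹⁶ J.
p = √(2mKE) = √(2 × 1.884 × 10⁻²⁸ × 3.412 × 10⁻¹⁶) = 3.586 × 10⁻²² kg·m/s.
λ = h/p = 6.626 × 10⁻³⁴ / 3.586 × 10⁻²² = 1.85 × 10⁻¹² m = 1850 fm.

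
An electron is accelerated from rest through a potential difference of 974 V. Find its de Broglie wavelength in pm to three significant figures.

λ = 39.3 pm

KE = eV = 1.602 × 10⁻¹⁹ × 974.0 = 1.560 × 10⁻¹⁶ J.
p = √(2mKE) = √(2 × 9.109 × 10⁻³¹ × 1.560 × 10⁻¹⁶) = 1.686 × 10⁻²³ kg·m/s.
λ = h/p = 6.626 × 10⁻³⁴ / 1.686 × 10⁻²³ = 3.93 × 10⁻¹¹ m = 39.3 pm.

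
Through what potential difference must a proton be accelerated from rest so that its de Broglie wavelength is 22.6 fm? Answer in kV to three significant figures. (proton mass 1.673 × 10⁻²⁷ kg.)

V = 1600 kV

p = h/λ = 6.626 × 10⁻³⁴ / 2.260 × 10⁻¹⁴ = 2.932 × 10⁻²⁰ kg·m/s.
KE = p²/(2m) = 2.569 × 10⁻¹³ J.
V = KE/e = 2.569 × 10⁻¹³ / (1.602 × 10⁻¹⁹) = 1600 kV.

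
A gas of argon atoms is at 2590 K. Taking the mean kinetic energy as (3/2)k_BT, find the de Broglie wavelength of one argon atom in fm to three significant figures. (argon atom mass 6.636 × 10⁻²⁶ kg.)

KE = (3/2)k_BT = 1.5 × 1.381 × 10⁻²³ × 2590 = 5.365 × 10⁻²⁰ J.
p = √(2mKE) = √(2 × 6.636 × 10⁻²⁶ × 5.365 × 10⁻²⁰) = 8.438 × 10⁻²³ kg·m/s.
λ = h/p = 7.85 × 10⁻¹² m = 7850 fm.

λ = 7850 fm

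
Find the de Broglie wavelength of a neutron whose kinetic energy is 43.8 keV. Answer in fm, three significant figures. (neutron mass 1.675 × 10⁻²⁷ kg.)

λ = 137 fm

KE = 43.8 keV = 7.017 × 10⁻¹⁵ J.
p = √(2mKE) = √(2 × 1.675 × 10⁻²⁷ × 7.017 × 10⁻¹⁵) = 4.848 × 10⁻²¹ kg·m/s.
λ = h/p = 6.626 × 10⁻³⁴ / 4.848 × 10⁻²¹ = 1.37 × 10⁻¹³ m = 137 fm.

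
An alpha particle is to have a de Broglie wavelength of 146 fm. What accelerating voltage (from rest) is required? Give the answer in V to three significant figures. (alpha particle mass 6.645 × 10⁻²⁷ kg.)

V = 4840 V

p = h/λ = 6.626 × 10⁻³⁴ / 1.460 × 10⁻¹³ = 4.538 × 10⁻²¹ kg·m/s.
KE = p²/(2m) = 1.550 × 10⁻¹⁵ J.
V = KE/2e = 1.550 × 10⁻¹⁵ / (2 × 1.602 × 10⁻¹⁹) = 4840 V.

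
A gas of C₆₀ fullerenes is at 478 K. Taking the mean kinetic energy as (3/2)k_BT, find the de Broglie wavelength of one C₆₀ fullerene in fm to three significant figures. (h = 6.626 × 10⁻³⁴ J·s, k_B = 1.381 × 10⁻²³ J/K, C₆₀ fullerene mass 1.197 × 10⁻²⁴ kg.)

KE = (3/2)k_BT = 1.5 × 1.381 × 10⁻²³ × 478 = 9.902 × 10⁻²¹ J.
p = √(2mKE) = √(2 × 1.197 × 10⁻²⁴ × 9.902 × 10⁻²¹) = 1.540 × 10⁻²² kg·m/s.
λ = h/p = 4.30 × 10⁻¹² m = 4300 fm.

λ = 4300 fm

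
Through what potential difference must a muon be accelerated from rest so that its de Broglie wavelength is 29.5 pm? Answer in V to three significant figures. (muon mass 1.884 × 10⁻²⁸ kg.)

V = 8.36 V

p = h/λ = 6.626 × 10⁻³⁴ / 2.950 × 10⁻¹¹ = 2.246 × 10⁻²³ kg·m/s.
KE = p²/(2m) = 1.339 × 10⁻¹⁸ J.
V = KE/e = 1.339 × 10⁻¹⁸ / (1.602 × 10⁻¹⁹) = 8.36 V.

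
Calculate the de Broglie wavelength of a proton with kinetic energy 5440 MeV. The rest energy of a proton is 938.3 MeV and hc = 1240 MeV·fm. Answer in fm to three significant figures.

λ = 0.197 fm

Total energy E = KE + m₀c² = 5440 + 938.3 = 6378.3 MeV.
(pc)² = E² − (m₀c²)² = (6378.3)² − (938.3)² = 3.980 × 10⁷ MeV², so pc = 6309 MeV.
λ = hc/(pc) = 1240 MeV·fm / 6309 MeV = 0.197 fm.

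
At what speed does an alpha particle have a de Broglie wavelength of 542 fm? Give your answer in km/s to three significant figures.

p = h/λ = 6.626 × 10⁻³⁴ / 5.420 × 10⁻¹³ = 1.223 × 10⁻²¹ kg·m/s.
v = p/m = 1.223 × 10⁻²¹ / 6.645 × 10⁻²⁷ = 1.84 × 10⁵ m/s = 184 km/s.

v = 184 km/s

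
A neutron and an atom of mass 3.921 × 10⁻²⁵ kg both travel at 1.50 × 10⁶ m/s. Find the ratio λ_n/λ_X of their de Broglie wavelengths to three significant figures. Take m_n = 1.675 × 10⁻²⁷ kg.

At fixed v, p = mv so λ = h/(mv) ∝ 1/m.
λ_n/λ_X = m_X/m_n = 3.921 × 10⁻²⁵/1.675 × 10⁻²⁷ = 234.

λ_n/λ_X = 234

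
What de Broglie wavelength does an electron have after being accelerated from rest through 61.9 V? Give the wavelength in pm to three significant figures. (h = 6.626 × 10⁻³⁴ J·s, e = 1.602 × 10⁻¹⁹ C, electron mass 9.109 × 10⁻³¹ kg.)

KE = eV = 1.602 × 10⁻¹⁹ × 61.90 = 9.916 × 10⁻¹⁸ J.
p = √(2mKE) = √(2 × 9.109 × 10⁻³¹ × 9.916 × 10⁻¹⁸) = 4.250 × 10⁻²⁴ kg·m/s.
λ = h/p = 6.626 × 10⁻³⁴ / 4.250 × 10⁻²⁴ = 1.56 × 10⁻¹⁰ m = 156 pm.

λ = 156 pm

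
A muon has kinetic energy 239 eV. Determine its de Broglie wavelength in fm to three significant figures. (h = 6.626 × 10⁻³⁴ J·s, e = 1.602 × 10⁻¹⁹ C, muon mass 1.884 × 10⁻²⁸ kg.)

λ = 5520 fm

KE = 239 eV = 3.829 × 10⁻¹⁷ J.
p = √(2mKE) = √(2 × 1.884 × 10⁻²⁸ × 3.829 × 10⁻¹⁷) = 1.201 × 10⁻²² kg·m/s.
λ = h/p = 6.626 × 10⁻³⁴ / 1.201 × 10⁻²² = 5.52 × 10⁻¹² m = 5520 fm.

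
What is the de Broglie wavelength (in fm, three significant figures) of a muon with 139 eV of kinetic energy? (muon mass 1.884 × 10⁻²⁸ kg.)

λ = 7230 fm

KE = 139 eV = 2.227 × 10⁻¹⁷ J.
p = √(2mKE) = √(2 × 1.884 × 10⁻²⁸ × 2.227 × 10⁻¹⁷) = 9.160 × 10⁻²³ kg·m/s.
λ = h/p = 6.626 × 10⁻³⁴ / 9.160 × 10⁻²³ = 7.23 × 10⁻¹² m = 7230 fm.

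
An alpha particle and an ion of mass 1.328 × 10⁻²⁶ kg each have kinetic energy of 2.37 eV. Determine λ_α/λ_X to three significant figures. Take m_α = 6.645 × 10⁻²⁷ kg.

At fixed KE, p = √(2mKE) so λ = h/p ∝ 1/√m.
λ_α/λ_X = √(m_X/m_α) = √(1.328 × 10⁻²⁶/6.645 × 10⁻²⁷) = √(1.998) = 1.41.

λ_α/λ_X = 1.41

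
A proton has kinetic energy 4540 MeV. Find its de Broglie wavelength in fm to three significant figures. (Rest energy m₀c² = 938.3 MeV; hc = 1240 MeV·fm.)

λ = 0.230 fm

Total energy E = KE + m₀c² = 4540 + 938.3 = 5478.3 MeV.
(pc)² = E² − (m₀c²)² = (5478.3)² − (938.3)² = 2.913 × 10⁷ MeV², so pc = 5397 MeV.
λ = hc/(pc) = 1240 MeV·fm / 5397 MeV = 0.230 fm.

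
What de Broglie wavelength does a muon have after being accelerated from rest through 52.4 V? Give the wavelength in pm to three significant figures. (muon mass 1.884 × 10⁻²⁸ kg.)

KE = eV = 1.602 × 10⁻¹⁹ × 52.40 = 8.394 × 10⁻¹⁸ J.
p = √(2mKE) = √(2 × 1.884 × 10⁻²⁸ × 8.394 × 10⁻¹⁸) = 5.624 × 10⁻²³ kg·m/s.
λ = h/p = 6.626 × 10⁻³⁴ / 5.624 × 10⁻²³ = 1.18 × 10⁻¹¹ m = 11.8 pm.

λ = 11.8 pm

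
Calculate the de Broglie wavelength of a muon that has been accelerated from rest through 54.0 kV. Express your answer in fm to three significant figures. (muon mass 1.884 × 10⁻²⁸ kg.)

KE = eV = 1.602 × 10⁻¹⁹ × 5.400 × 10⁴ = 8.651 × 10⁻¹⁵ J.
p = √(2mKE) = √(2 × 1.884 × 10⁻²⁸ × 8.651 × 10⁻¹⁵) = 1.805 × 10⁻²¹ kg·m/s.
λ = h/p = 6.626 × 10⁻³⁴ / 1.805 × 10⁻²¹ = 3.67 × 10⁻¹³ m = 367 fm.

λ = 367 fm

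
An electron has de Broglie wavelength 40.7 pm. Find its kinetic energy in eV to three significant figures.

KE = 908 eV

p = h/λ = 6.626 × 10⁻³⁴ / 4.070 × 10⁻¹¹ = 1.628 × 10⁻²³ kg·m/s.
KE = p²/(2m) = (1.628 × 10⁻²³)² / (2 × 9.109 × 10⁻³¹) = 1.455 × 10⁻¹⁶ J = 908 eV.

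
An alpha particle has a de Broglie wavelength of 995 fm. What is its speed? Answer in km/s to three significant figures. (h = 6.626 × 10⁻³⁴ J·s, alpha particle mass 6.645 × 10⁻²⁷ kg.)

p = h/λ = 6.626 × 10⁻³⁴ / 9.950 × 10⁻¹³ = 6.659 × 10⁻²² kg·m/s.
v = p/m = 6.659 × 10⁻²² / 6.645 × 10⁻²⁷ = 1.00 × 10⁵ m/s = 100 km/s.

v = 100 km/s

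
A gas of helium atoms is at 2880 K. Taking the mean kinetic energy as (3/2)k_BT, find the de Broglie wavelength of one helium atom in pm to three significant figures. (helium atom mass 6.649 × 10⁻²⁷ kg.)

λ = 23.5 pm

KE = (3/2)k_BT = 1.5 × 1.381 × 10⁻²³ × 2880 = 5.966 × 10⁻²⁰ J.
p = √(2mKE) = √(2 × 6.649 × 10⁻²⁷ × 5.966 × 10⁻²⁰) = 2.817 × 10⁻²³ kg·m/s.
λ = h/p = 2.35 × 10⁻¹¹ m = 23.5 pm.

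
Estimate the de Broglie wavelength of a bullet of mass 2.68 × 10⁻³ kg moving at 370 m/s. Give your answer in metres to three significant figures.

λ = 6.68 × 10⁻³⁴ m

p = mv = 2.68 × 10⁻³ × 370 = 9.916 × 10⁻¹ kg·m/s.
λ = h/p = 6.626 × 10⁻³⁴ / 9.916 × 10⁻¹ = 6.68 × 10⁻³⁴ m.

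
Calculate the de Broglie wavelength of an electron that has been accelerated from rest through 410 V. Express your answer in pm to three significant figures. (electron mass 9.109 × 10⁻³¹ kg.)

λ = 60.6 pm

KE = eV = 1.602 × 10⁻¹⁹ × 410.0 = 6.568 × 10⁻¹⁷ J.
p = √(2mKE) = √(2 × 9.109 × 10⁻³¹ × 6.568 × 10⁻¹⁷) = 1.094 × 10⁻²³ kg·m/s.
λ = h/p = 6.626 × 10⁻³⁴ / 1.094 × 10⁻²³ = 6.06 × 10⁻¹¹ m = 60.6 pm.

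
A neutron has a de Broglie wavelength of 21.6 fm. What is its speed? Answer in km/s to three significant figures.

v = 1.83 × 10⁴ km/s

p = h/λ = 6.626 × 10⁻³⁴ / 2.160 × 10⁻¹⁴ = 3.068 × 10⁻²⁰ kg·m/s.
v = p/m = 3.068 × 10⁻²⁰ / 1.675 × 10⁻²⁷ = 1.83 × 10⁷ m/s = 1.83 × 10⁴ km/s.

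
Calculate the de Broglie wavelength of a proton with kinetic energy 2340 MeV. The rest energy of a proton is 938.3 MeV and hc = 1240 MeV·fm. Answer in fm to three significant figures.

Total energy E = KE + m₀c² = 2340 + 938.3 = 3278.3 MeV.
(pc)² = E² − (m₀c²)² = (3278.3)² − (938.3)² = 9.867 × 10⁶ MeV², so pc = 3141 MeV.
λ = hc/(pc) = 1240 MeV·fm / 3141 MeV = 0.395 fm.

λ = 0.395 fm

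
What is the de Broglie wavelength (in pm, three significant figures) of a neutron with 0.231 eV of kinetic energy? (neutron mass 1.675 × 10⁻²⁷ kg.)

KE = 0.231 eV = 3.701 × 10⁻²⁰ J.
p = √(2mKE) = √(2 × 1.675 × 10⁻²⁷ × 3.701 × 10⁻²⁰) = 1.113 × 10⁻²³ kg·m/s.
λ = h/p = 6.626 × 10⁻³⁴ / 1.113 × 10⁻²³ = 5.95 × 10⁻¹¹ m = 59.5 pm.

λ = 59.5 pm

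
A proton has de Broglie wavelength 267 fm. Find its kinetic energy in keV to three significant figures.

KE = 11.5 keV

p = h/λ = 6.626 × 10⁻³⁴ / 2.670 × 10⁻¹³ = 2.482 × 10⁻²¹ kg·m/s.
KE = p²/(2m) = (2.482 × 10⁻²¹)² / (2 × 1.673 × 10⁻²⁷) = 1.841 × 10⁻¹⁵ J = 11.5 keV.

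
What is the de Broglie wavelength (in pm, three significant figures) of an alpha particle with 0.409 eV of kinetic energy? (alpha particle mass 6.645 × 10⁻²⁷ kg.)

KE = 0.409 eV = 6.552 × 10⁻²⁰ J.
p = √(2mKE) = √(2 × 6.645 × 10⁻²⁷ × 6.552 × 10⁻²⁰) = 2.951 × 10⁻²³ kg·m/s.
λ = h/p = 6.626 × 10⁻³⁴ / 2.951 × 10⁻²³ = 2.25 × 10⁻¹¹ m = 22.5 pm.

λ = 22.5 pm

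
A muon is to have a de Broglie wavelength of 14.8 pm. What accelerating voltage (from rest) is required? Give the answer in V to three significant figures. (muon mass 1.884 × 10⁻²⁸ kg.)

V = 33.2 V

p = h/λ = 6.626 × 10⁻³⁴ / 1.480 × 10⁻¹¹ = 4.477 × 10⁻²³ kg·m/s.
KE = p²/(2m) = 5.319 × 10⁻¹⁸ J.
V = KE/e = 5.319 × 10⁻¹⁸ / (1.602 × 10⁻¹⁹) = 33.2 V.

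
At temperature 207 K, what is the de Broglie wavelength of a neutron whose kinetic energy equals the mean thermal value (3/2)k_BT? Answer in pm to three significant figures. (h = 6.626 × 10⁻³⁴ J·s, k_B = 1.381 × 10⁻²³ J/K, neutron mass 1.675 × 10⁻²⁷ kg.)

λ = 175 pm

KE = (3/2)k_BT = 1.5 × 1.381 × 10⁻²³ × 207 = 4.288 × 10⁻²¹ J.
p = √(2mKE) = √(2 × 1.675 × 10⁻²⁷ × 4.288 × 10⁻²¹) = 3.790 × 10⁻²⁴ kg·m/s.
λ = h/p = 1.75 × 10⁻¹⁰ m = 175 pm.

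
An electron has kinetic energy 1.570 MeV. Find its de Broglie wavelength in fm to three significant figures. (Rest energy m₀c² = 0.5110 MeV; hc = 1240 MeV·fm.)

λ = 615 fm

Total energy E = KE + m₀c² = 1.570 + 0.5110 = 2.0810 MeV.
(pc)² = E² − (m₀c²)² = (2.0810)² − (0.5110)² = 4.069 MeV², so pc = 2.017 MeV.
λ = hc/(pc) = 1240 MeV·fm / 2.017 MeV = 615 fm.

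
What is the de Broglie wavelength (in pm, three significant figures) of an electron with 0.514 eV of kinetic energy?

KE = 0.514 eV = 8.234 × 10⁻²⁰ J.
p = √(2mKE) = √(2 × 9.109 × 10⁻³¹ × 8.234 × 10⁻²⁰) = 3.873 × 10⁻²⁵ kg·m/s.
λ = h/p = 6.626 × 10⁻³⁴ / 3.873 × 10⁻²⁵ = 1.71 × 10⁻⁹ m = 1710 pm.

λ = 1710 pm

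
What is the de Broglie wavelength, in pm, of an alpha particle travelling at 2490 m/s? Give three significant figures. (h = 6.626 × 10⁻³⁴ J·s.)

λ = 40.0 pm

p = mv = 6.645 × 10⁻²⁷ × 2490 = 1.655 × 10⁻²³ kg·m/s.
λ = h/p = 6.626 × 10⁻³⁴ / 1.655 × 10⁻²³ = 4.00 × 10⁻¹¹ m = 40.0 pm.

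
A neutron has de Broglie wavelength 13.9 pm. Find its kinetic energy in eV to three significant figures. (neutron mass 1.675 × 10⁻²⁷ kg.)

KE = 4.23 eV

p = h/λ = 6.626 × 10⁻³⁴ / 1.390 × 10⁻¹¹ = 4.767 × 10⁻²³ kg·m/s.
KE = p²/(2m) = (4.767 × 10⁻²³)² / (2 × 1.675 × 10⁻²⁷) = 6.783 × 10⁻¹⁹ J = 4.23 eV.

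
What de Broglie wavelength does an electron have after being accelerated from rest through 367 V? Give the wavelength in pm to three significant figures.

λ = 64.0 pm

KE = eV = 1.602 × 10⁻¹⁹ × 367.0 = 5.879 × 10⁻¹⁷ J.
p = √(2mKE) = √(2 × 9.109 × 10⁻³¹ × 5.879 × 10⁻¹⁷) = 1.035 × 10⁻²³ kg·m/s.
λ = h/p = 6.626 × 10⁻³⁴ / 1.035 × 10⁻²³ = 6.40 × 10⁻¹¹ m = 64.0 pm.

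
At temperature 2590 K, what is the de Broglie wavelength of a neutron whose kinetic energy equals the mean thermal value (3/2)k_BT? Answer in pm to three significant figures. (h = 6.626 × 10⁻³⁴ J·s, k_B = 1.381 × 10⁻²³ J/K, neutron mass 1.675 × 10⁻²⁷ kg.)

λ = 49.4 pm

KE = (3/2)k_BT = 1.5 × 1.381 × 10⁻²³ × 2590 = 5.365 × 10⁻²⁰ J.
p = √(2mKE) = √(2 × 1.675 × 10⁻²⁷ × 5.365 × 10⁻²⁰) = 1.341 × 10⁻²³ kg·m/s.
λ = h/p = 4.94 × 10⁻¹¹ m = 49.4 pm.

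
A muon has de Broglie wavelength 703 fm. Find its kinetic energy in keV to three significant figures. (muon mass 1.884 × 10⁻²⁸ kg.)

KE = 14.7 keV

p = h/λ = 6.626 × 10⁻³⁴ / 7.030 × 10⁻¹³ = 9.425 × 10⁻²² kg·m/s.
KE = p²/(2m) = (9.425 × 10⁻²²)² / (2 × 1.884 × 10⁻²⁸) = 2.358 × 10⁻¹⁵ J = 14.7 keV.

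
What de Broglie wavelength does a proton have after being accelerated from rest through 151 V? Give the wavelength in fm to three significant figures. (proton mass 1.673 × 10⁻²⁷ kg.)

λ = 2330 fm

KE = eV = 1.602 × 10⁻¹⁹ × 151.0 = 2.419 × 10⁻¹⁷ J.
p = √(2mKE) = √(2 × 1.673 × 10⁻²⁷ × 2.419 × 10⁻¹⁷) = 2.845 × 10⁻²² kg·m/s.
λ = h/p = 6.626 × 10⁻³⁴ / 2.845 × 10⁻²² = 2.33 × 10⁻¹² m = 2330 fm.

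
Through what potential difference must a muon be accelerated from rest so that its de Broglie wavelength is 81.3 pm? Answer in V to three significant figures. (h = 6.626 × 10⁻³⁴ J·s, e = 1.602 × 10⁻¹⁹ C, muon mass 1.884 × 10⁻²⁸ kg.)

p = h/λ = 6.626 × 10⁻³⁴ / 8.130 × 10⁻¹¹ = 8.150 × 10⁻²⁴ kg·m/s.
KE = p²/(2m) = 1.763 × 10⁻¹⁹ J.
V = KE/e = 1.763 × 10⁻¹⁹ / (1.602 × 10⁻¹⁹) = 1.10 V.

V = 1.10 V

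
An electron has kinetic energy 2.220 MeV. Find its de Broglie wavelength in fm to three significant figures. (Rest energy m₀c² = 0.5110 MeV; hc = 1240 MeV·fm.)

Total energy E = KE + m₀c² = 2.220 + 0.5110 = 2.7310 MeV.
(pc)² = E² − (m₀c²)² = (2.7310)² − (0.5110)² = 7.197 MeV², so pc = 2.683 MeV.
λ = hc/(pc) = 1240 MeV·fm / 2.683 MeV = 462 fm.

λ = 462 fm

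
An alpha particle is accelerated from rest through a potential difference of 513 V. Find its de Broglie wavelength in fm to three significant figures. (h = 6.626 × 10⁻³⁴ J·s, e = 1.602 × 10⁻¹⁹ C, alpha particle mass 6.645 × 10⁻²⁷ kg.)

KE = 2eV = 2 × 1.602 × 10⁻¹⁹ × 513.0 = 1.644 × 10⁻¹⁶ J.
p = √(2mKE) = √(2 × 6.645 × 10⁻²⁷ × 1.644 × 10⁻¹⁶) = 1.478 × 10⁻²¹ kg·m/s.
λ = h/p = 6.626 × 10⁻³⁴ / 1.478 × 10⁻²¹ = 4.48 × 10⁻¹³ m = 448 fm.

λ = 448 fm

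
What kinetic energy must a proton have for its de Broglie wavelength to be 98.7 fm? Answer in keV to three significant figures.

KE = 84.1 keV

p = h/λ = 6.626 × 10⁻³⁴ / 9.870 × 10⁻¹⁴ = 6.713 × 10⁻²¹ kg·m/s.
KE = p²/(2m) = (6.713 × 10⁻²¹)² / (2 × 1.673 × 10⁻²⁷) = 1.347 × 10⁻¹⁴ J = 84.1 keV.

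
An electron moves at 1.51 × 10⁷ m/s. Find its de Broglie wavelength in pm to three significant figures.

p = mv = 9.109 × 10⁻³¹ × 1.51 × 10⁷ = 1.375 × 10⁻²³ kg·m/s.
λ = h/p = 6.626 × 10⁻³⁴ / 1.375 × 10⁻²³ = 4.82 × 10⁻¹¹ m = 48.2 pm.

λ = 48.2 pm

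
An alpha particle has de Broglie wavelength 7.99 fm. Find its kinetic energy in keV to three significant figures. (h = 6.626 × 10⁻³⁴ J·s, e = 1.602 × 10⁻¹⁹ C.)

p = h/λ = 6.626 × 10⁻³⁴ / 7.990 × 10⁻¹⁵ = 8.293 × 10⁻²⁰ kg·m/s.
KE = p²/(2m) = (8.293 × 10⁻²⁰)² / (2 × 6.645 × 10⁻²⁷) = 5.175 × 10⁻¹³ J = 3230 keV.

KE = 3230 keV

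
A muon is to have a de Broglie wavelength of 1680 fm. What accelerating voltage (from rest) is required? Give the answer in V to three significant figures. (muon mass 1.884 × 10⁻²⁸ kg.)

p = h/λ = 6.626 × 10⁻³⁴ / 1.680 × 10⁻¹² = 3.944 × 10⁻²² kg·m/s.
KE = p²/(2m) = 4.128 × 10⁻¹⁶ J.
V = KE/e = 4.128 × 10⁻¹⁶ / (1.602 × 10⁻¹⁹) = 2580 V.

V = 2580 V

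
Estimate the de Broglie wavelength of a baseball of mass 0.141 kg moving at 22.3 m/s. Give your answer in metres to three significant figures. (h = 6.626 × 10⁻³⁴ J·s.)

λ = 2.11 × 10⁻³⁴ m

p = mv = 0.141 × 22.3 = 3.144 kg·m/s.
λ = h/p = 6.626 × 10⁻³⁴ / 3.144 = 2.11 × 10⁻³⁴ m.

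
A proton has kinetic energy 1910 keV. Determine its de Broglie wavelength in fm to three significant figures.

λ = 20.7 fm

KE = 1910 keV = 3.060 × 10⁻¹³ J.
p = √(2mKE) = √(2 × 1.673 × 10⁻²⁷ × 3.060 × 10⁻¹³) = 3.200 × 10⁻²⁰ kg·m/s.
λ = h/p = 6.626 × 10⁻³⁴ / 3.200 × 10⁻²⁰ = 2.07 × 10⁻¹⁴ m = 20.7 fm.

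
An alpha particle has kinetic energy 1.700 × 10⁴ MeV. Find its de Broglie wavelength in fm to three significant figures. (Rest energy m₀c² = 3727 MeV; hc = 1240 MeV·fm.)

Total energy E = KE + m₀c² = 1.700 × 10⁴ + 3727 = 20727 MeV.
(pc)² = E² − (m₀c²)² = (20727)² − (3727)² = 4.157 × 10⁸ MeV², so pc = 2.039 × 10⁴ MeV.
λ = hc/(pc) = 1240 MeV·fm / 2.039 × 10⁴ MeV = 0.0608 fm.

λ = 0.0608 fm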